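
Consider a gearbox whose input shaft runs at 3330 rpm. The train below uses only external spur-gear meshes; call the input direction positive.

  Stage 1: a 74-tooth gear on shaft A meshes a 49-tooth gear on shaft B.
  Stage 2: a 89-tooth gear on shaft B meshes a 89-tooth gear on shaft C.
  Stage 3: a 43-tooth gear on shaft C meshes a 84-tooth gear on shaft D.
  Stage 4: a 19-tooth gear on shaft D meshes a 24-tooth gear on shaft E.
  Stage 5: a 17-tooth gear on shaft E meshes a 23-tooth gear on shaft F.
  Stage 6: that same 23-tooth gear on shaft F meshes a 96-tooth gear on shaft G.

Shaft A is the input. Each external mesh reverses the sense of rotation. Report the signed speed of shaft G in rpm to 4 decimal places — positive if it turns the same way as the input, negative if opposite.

Stage 1 [74T→49T]: ω = 3330.0000×74/49 = 5028.9796 rpm, dir flips to −; running = −5028.9796
Stage 2 [89T→89T]: ω = 5028.9796×89/89 = 5028.9796 rpm, dir flips to +; running = +5028.9796
Stage 3 [43T→84T]: ω = 5028.9796×43/84 = 2574.3586 rpm, dir flips to −; running = −2574.3586
Stage 4 [19T→24T]: ω = 2574.3586×19/24 = 2038.0339 rpm, dir flips to +; running = +2038.0339
Stage 5 [17T→23T]: ω = 2038.0339×17/23 = 1506.3729 rpm, dir flips to −; running = −1506.3729
Stage 6 [23T→96T]: ω = 1506.3729×23/96 = 360.9018 rpm, dir flips to +; running = +360.9018

+360.9018 rpm (same as input, |ω| = 360.9018 rpm)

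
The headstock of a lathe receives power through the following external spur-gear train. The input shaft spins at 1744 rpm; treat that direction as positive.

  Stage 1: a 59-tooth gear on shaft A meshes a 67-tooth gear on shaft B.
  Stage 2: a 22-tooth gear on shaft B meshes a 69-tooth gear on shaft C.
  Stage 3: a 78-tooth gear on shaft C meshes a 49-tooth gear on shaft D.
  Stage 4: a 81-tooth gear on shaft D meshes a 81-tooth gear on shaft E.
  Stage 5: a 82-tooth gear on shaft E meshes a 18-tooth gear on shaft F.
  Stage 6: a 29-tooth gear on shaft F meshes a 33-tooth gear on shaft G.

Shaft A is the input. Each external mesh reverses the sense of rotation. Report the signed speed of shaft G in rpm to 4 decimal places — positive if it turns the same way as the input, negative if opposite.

Stage 1 [59T→67T]: ω = 1744.0000×59/67 = 1535.7612 rpm, dir flips to −; running = −1535.7612
Stage 2 [22T→69T]: ω = 1535.7612×22/69 = 489.6630 rpm, dir flips to +; running = +489.6630
Stage 3 [78T→49T]: ω = 489.6630×78/49 = 779.4635 rpm, dir flips to −; running = −779.4635
Stage 4 [81T→81T]: ω = 779.4635×81/81 = 779.4635 rpm, dir flips to +; running = +779.4635
Stage 5 [82T→18T]: ω = 779.4635×82/18 = 3550.8894 rpm, dir flips to −; running = −3550.8894
Stage 6 [29T→33T]: ω = 3550.8894×29/33 = 3120.4786 rpm, dir flips to +; running = +3120.4786

+3120.4786 rpm (same as input, |ω| = 3120.4786 rpm)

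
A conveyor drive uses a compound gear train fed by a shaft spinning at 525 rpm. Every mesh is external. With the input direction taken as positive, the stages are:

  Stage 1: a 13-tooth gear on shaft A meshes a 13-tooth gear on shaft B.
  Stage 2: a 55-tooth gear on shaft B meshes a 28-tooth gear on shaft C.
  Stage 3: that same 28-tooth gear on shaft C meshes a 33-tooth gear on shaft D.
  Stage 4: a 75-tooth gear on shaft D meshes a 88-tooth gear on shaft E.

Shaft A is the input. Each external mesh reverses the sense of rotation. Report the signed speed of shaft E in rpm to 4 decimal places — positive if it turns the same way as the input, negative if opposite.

+745.7386 rpm (same as input, |ω| = 745.7386 rpm)

Stage 1 [13T→13T]: ω = 525.0000×13/13 = 525.0000 rpm, dir flips to −; running = −525.0000
Stage 2 [55T→28T]: ω = 525.0000×55/28 = 1031.2500 rpm, dir flips to +; running = +1031.2500
Stage 3 [28T→33T]: ω = 1031.2500×28/33 = 875.0000 rpm, dir flips to −; running = −875.0000
Stage 4 [75T→88T]: ω = 875.0000×75/88 = 745.7386 rpm, dir flips to +; running = +745.7386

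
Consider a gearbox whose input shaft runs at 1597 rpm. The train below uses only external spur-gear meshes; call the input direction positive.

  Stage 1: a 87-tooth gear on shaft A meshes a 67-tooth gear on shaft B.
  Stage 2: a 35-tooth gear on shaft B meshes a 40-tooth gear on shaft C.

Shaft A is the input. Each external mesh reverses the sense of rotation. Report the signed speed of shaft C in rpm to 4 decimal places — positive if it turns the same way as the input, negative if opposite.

+1814.5019 rpm (same as input, |ω| = 1814.5019 rpm)

Stage 1 [87T→67T]: ω = 1597.0000×87/67 = 2073.7164 rpm, dir flips to −; running = −2073.7164
Stage 2 [35T→40T]: ω = 2073.7164×35/40 = 1814.5019 rpm, dir flips to +; running = +1814.5019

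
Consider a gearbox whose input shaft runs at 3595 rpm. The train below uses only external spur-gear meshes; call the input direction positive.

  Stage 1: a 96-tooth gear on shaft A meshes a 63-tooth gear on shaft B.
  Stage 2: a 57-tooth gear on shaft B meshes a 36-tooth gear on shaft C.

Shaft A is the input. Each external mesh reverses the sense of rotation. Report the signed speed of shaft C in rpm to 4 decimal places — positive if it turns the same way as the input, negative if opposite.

+8673.6508 rpm (same as input, |ω| = 8673.6508 rpm)

Stage 1 [96T→63T]: ω = 3595.0000×96/63 = 5478.0952 rpm, dir flips to −; running = −5478.0952
Stage 2 [57T→36T]: ω = 5478.0952×57/36 = 8673.6508 rpm, dir flips to +; running = +8673.6508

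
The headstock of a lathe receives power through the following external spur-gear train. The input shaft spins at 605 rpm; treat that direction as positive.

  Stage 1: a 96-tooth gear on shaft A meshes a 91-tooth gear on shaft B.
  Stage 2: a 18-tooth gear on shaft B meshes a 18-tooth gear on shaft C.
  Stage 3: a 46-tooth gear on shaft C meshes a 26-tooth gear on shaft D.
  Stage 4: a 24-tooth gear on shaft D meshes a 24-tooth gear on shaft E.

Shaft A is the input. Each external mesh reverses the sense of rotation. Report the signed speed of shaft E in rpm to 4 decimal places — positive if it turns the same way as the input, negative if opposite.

+1129.1970 rpm (same as input, |ω| = 1129.1970 rpm)

Stage 1 [96T→91T]: ω = 605.0000×96/91 = 638.2418 rpm, dir flips to −; running = −638.2418
Stage 2 [18T→18T]: ω = 638.2418×18/18 = 638.2418 rpm, dir flips to +; running = +638.2418
Stage 3 [46T→26T]: ω = 638.2418×46/26 = 1129.1970 rpm, dir flips to −; running = −1129.1970
Stage 4 [24T→24T]: ω = 1129.1970×24/24 = 1129.1970 rpm, dir flips to +; running = +1129.1970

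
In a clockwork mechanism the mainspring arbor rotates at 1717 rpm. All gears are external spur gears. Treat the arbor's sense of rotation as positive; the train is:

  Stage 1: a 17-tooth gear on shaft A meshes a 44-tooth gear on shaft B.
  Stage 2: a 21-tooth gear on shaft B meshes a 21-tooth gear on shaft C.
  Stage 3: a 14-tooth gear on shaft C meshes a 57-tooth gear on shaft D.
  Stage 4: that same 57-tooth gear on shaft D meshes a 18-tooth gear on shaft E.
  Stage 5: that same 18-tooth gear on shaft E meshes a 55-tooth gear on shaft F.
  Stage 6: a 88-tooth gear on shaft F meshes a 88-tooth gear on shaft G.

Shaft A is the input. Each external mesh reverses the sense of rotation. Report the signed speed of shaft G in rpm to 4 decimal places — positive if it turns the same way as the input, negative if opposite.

+168.8620 rpm (same as input, |ω| = 168.8620 rpm)

Stage 1 [17T→44T]: ω = 1717.0000×17/44 = 663.3864 rpm, dir flips to −; running = −663.3864
Stage 2 [21T→21T]: ω = 663.3864×21/21 = 663.3864 rpm, dir flips to +; running = +663.3864
Stage 3 [14T→57T]: ω = 663.3864×14/57 = 162.9370 rpm, dir flips to −; running = −162.9370
Stage 4 [57T→18T]: ω = 162.9370×57/18 = 515.9672 rpm, dir flips to +; running = +515.9672
Stage 5 [18T→55T]: ω = 515.9672×18/55 = 168.8620 rpm, dir flips to −; running = −168.8620
Stage 6 [88T→88T]: ω = 168.8620×88/88 = 168.8620 rpm, dir flips to +; running = +168.8620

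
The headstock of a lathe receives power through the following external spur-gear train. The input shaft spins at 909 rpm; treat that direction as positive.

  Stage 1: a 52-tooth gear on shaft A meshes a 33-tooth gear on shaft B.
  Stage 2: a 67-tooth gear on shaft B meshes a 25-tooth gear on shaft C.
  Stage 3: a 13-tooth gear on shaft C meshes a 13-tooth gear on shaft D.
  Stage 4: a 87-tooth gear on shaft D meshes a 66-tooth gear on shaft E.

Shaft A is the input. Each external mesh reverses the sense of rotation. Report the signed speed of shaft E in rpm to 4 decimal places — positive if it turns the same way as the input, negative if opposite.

Stage 1 [52T→33T]: ω = 909.0000×52/33 = 1432.3636 rpm, dir flips to −; running = −1432.3636
Stage 2 [67T→25T]: ω = 1432.3636×67/25 = 3838.7345 rpm, dir flips to +; running = +3838.7345
Stage 3 [13T→13T]: ω = 3838.7345×13/13 = 3838.7345 rpm, dir flips to −; running = −3838.7345
Stage 4 [87T→66T]: ω = 3838.7345×87/66 = 5060.1501 rpm, dir flips to +; running = +5060.1501

+5060.1501 rpm (same as input, |ω| = 5060.1501 rpm)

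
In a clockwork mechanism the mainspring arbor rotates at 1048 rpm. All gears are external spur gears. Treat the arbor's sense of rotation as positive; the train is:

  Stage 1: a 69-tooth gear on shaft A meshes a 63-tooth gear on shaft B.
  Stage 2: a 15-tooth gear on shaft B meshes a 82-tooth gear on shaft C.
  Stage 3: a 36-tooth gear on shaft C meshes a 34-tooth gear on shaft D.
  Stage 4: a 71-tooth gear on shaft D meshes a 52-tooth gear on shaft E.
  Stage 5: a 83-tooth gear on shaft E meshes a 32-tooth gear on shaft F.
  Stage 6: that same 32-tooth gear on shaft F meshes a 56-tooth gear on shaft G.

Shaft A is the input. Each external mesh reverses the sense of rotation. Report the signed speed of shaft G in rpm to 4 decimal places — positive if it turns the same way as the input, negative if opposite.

+449.8999 rpm (same as input, |ω| = 449.8999 rpm)

Stage 1 [69T→63T]: ω = 1048.0000×69/63 = 1147.8095 rpm, dir flips to −; running = −1147.8095
Stage 2 [15T→82T]: ω = 1147.8095×15/82 = 209.9652 rpm, dir flips to +; running = +209.9652
Stage 3 [36T→34T]: ω = 209.9652×36/34 = 222.3160 rpm, dir flips to −; running = −222.3160
Stage 4 [71T→52T]: ω = 222.3160×71/52 = 303.5469 rpm, dir flips to +; running = +303.5469
Stage 5 [83T→32T]: ω = 303.5469×83/32 = 787.3248 rpm, dir flips to −; running = −787.3248
Stage 6 [32T→56T]: ω = 787.3248×32/56 = 449.8999 rpm, dir flips to +; running = +449.8999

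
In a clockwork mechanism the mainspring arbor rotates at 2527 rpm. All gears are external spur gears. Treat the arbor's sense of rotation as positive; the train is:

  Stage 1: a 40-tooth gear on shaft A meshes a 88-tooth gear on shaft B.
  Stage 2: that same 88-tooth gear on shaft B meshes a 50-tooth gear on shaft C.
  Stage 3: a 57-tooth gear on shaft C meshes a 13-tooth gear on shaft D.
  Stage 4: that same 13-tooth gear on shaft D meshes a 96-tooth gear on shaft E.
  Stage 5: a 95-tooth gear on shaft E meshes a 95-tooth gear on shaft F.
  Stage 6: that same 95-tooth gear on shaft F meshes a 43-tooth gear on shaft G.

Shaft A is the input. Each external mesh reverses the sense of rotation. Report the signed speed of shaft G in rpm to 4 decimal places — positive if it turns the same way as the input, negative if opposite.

Stage 1 [40T→88T]: ω = 2527.0000×40/88 = 1148.6364 rpm, dir flips to −; running = −1148.6364
Stage 2 [88T→50T]: ω = 1148.6364×88/50 = 2021.6000 rpm, dir flips to +; running = +2021.6000
Stage 3 [57T→13T]: ω = 2021.6000×57/13 = 8863.9385 rpm, dir flips to −; running = −8863.9385
Stage 4 [13T→96T]: ω = 8863.9385×13/96 = 1200.3250 rpm, dir flips to +; running = +1200.3250
Stage 5 [95T→95T]: ω = 1200.3250×95/95 = 1200.3250 rpm, dir flips to −; running = −1200.3250
Stage 6 [95T→43T]: ω = 1200.3250×95/43 = 2651.8808 rpm, dir flips to +; running = +2651.8808

+2651.8808 rpm (same as input, |ω| = 2651.8808 rpm)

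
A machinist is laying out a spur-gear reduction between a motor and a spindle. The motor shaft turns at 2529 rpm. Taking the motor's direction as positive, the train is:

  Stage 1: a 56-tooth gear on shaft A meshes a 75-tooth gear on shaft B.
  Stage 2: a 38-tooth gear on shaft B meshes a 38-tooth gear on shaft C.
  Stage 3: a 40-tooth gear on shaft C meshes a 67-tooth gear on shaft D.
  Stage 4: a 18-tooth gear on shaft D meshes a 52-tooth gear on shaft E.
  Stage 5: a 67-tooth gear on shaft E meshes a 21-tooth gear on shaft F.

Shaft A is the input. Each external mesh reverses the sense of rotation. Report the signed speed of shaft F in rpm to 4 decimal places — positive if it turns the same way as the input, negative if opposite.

-1245.0462 rpm (opposite to input, |ω| = 1245.0462 rpm)

Stage 1 [56T→75T]: ω = 2529.0000×56/75 = 1888.3200 rpm, dir flips to −; running = −1888.3200
Stage 2 [38T→38T]: ω = 1888.3200×38/38 = 1888.3200 rpm, dir flips to +; running = +1888.3200
Stage 3 [40T→67T]: ω = 1888.3200×40/67 = 1127.3552 rpm, dir flips to −; running = −1127.3552
Stage 4 [18T→52T]: ω = 1127.3552×18/52 = 390.2383 rpm, dir flips to +; running = +390.2383
Stage 5 [67T→21T]: ω = 390.2383×67/21 = 1245.0462 rpm, dir flips to −; running = −1245.0462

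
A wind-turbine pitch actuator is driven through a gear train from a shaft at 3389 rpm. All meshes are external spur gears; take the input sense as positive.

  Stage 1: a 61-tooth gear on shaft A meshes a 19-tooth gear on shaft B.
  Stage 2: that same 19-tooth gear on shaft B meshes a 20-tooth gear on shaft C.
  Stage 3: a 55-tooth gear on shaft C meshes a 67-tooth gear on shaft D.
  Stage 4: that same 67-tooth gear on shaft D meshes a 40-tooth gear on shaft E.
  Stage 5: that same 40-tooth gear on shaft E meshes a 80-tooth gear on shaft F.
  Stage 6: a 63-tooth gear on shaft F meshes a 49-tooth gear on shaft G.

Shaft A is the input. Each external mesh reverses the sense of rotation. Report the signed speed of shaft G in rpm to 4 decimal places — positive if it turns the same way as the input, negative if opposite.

+9136.6835 rpm (same as input, |ω| = 9136.6835 rpm)

Stage 1 [61T→19T]: ω = 3389.0000×61/19 = 10880.4737 rpm, dir flips to −; running = −10880.4737
Stage 2 [19T→20T]: ω = 10880.4737×19/20 = 10336.4500 rpm, dir flips to +; running = +10336.4500
Stage 3 [55T→67T]: ω = 10336.4500×55/67 = 8485.1455 rpm, dir flips to −; running = −8485.1455
Stage 4 [67T→40T]: ω = 8485.1455×67/40 = 14212.6187 rpm, dir flips to +; running = +14212.6187
Stage 5 [40T→80T]: ω = 14212.6187×40/80 = 7106.3094 rpm, dir flips to −; running = −7106.3094
Stage 6 [63T→49T]: ω = 7106.3094×63/49 = 9136.6835 rpm, dir flips to +; running = +9136.6835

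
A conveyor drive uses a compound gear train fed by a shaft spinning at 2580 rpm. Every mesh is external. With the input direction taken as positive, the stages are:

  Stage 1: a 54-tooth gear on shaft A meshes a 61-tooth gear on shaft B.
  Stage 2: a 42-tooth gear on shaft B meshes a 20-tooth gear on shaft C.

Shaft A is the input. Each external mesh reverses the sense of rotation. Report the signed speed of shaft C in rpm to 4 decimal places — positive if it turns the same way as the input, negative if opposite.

+4796.2623 rpm (same as input, |ω| = 4796.2623 rpm)

Stage 1 [54T→61T]: ω = 2580.0000×54/61 = 2283.9344 rpm, dir flips to −; running = −2283.9344
Stage 2 [42T→20T]: ω = 2283.9344×42/20 = 4796.2623 rpm, dir flips to +; running = +4796.2623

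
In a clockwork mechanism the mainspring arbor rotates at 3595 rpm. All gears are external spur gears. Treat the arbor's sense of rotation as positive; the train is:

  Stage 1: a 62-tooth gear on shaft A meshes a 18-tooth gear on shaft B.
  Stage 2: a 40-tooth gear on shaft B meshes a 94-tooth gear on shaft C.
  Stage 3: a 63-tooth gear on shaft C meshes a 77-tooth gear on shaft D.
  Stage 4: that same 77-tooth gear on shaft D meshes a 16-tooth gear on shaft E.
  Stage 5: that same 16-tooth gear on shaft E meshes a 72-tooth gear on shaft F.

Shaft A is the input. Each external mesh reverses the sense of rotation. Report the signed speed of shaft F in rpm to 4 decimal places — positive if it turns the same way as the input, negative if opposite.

Stage 1 [62T→18T]: ω = 3595.0000×62/18 = 12382.7778 rpm, dir flips to −; running = −12382.7778
Stage 2 [40T→94T]: ω = 12382.7778×40/94 = 5269.2671 rpm, dir flips to +; running = +5269.2671
Stage 3 [63T→77T]: ω = 5269.2671×63/77 = 4311.2186 rpm, dir flips to −; running = −4311.2186
Stage 4 [77T→16T]: ω = 4311.2186×77/16 = 20747.7394 rpm, dir flips to +; running = +20747.7394
Stage 5 [16T→72T]: ω = 20747.7394×16/72 = 4610.6087 rpm, dir flips to −; running = −4610.6087

-4610.6087 rpm (opposite to input, |ω| = 4610.6087 rpm)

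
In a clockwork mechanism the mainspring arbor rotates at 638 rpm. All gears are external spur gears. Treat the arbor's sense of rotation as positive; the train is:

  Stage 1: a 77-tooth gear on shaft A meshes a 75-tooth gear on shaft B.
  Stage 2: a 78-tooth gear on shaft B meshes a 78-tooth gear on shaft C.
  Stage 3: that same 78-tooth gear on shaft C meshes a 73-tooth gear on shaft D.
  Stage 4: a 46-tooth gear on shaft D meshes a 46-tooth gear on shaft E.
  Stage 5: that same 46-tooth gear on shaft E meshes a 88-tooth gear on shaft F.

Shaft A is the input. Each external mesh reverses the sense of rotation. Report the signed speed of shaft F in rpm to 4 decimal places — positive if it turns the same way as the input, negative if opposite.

-365.8449 rpm (opposite to input, |ω| = 365.8449 rpm)

Stage 1 [77T→75T]: ω = 638.0000×77/75 = 655.0133 rpm, dir flips to −; running = −655.0133
Stage 2 [78T→78T]: ω = 655.0133×78/78 = 655.0133 rpm, dir flips to +; running = +655.0133
Stage 3 [78T→73T]: ω = 655.0133×78/73 = 699.8773 rpm, dir flips to −; running = −699.8773
Stage 4 [46T→46T]: ω = 699.8773×46/46 = 699.8773 rpm, dir flips to +; running = +699.8773
Stage 5 [46T→88T]: ω = 699.8773×46/88 = 365.8449 rpm, dir flips to −; running = −365.8449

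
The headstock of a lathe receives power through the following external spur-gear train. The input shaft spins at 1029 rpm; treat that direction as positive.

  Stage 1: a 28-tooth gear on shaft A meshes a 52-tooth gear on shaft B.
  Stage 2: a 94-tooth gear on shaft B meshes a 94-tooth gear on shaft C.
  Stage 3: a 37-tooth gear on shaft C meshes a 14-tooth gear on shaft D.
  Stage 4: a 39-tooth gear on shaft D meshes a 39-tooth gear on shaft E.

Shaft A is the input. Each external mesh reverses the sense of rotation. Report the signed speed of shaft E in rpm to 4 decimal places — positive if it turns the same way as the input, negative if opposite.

Stage 1 [28T→52T]: ω = 1029.0000×28/52 = 554.0769 rpm, dir flips to −; running = −554.0769
Stage 2 [94T→94T]: ω = 554.0769×94/94 = 554.0769 rpm, dir flips to +; running = +554.0769
Stage 3 [37T→14T]: ω = 554.0769×37/14 = 1464.3462 rpm, dir flips to −; running = −1464.3462
Stage 4 [39T→39T]: ω = 1464.3462×39/39 = 1464.3462 rpm, dir flips to +; running = +1464.3462

+1464.3462 rpm (same as input, |ω| = 1464.3462 rpm)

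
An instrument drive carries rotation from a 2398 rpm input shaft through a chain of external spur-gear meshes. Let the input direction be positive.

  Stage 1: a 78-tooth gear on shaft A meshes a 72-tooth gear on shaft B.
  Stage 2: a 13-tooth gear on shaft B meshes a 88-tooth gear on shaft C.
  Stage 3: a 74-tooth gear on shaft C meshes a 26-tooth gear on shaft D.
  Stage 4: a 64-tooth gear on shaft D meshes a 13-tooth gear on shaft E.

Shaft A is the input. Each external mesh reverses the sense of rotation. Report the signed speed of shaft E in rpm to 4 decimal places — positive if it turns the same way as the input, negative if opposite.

Stage 1 [78T→72T]: ω = 2398.0000×78/72 = 2597.8333 rpm, dir flips to −; running = −2597.8333
Stage 2 [13T→88T]: ω = 2597.8333×13/88 = 383.7708 rpm, dir flips to +; running = +383.7708
Stage 3 [74T→26T]: ω = 383.7708×74/26 = 1092.2708 rpm, dir flips to −; running = −1092.2708
Stage 4 [64T→13T]: ω = 1092.2708×64/13 = 5377.3333 rpm, dir flips to +; running = +5377.3333

+5377.3333 rpm (same as input, |ω| = 5377.3333 rpm)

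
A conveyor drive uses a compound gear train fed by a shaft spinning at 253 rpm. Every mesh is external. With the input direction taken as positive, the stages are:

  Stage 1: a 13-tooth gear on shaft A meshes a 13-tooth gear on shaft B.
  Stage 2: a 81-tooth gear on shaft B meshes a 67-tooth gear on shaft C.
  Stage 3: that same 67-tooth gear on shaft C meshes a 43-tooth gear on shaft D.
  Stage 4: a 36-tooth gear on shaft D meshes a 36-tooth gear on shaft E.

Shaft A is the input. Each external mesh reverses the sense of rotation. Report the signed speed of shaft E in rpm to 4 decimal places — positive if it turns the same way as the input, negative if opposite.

Stage 1 [13T→13T]: ω = 253.0000×13/13 = 253.0000 rpm, dir flips to −; running = −253.0000
Stage 2 [81T→67T]: ω = 253.0000×81/67 = 305.8657 rpm, dir flips to +; running = +305.8657
Stage 3 [67T→43T]: ω = 305.8657×67/43 = 476.5814 rpm, dir flips to −; running = −476.5814
Stage 4 [36T→36T]: ω = 476.5814×36/36 = 476.5814 rpm, dir flips to +; running = +476.5814

+476.5814 rpm (same as input, |ω| = 476.5814 rpm)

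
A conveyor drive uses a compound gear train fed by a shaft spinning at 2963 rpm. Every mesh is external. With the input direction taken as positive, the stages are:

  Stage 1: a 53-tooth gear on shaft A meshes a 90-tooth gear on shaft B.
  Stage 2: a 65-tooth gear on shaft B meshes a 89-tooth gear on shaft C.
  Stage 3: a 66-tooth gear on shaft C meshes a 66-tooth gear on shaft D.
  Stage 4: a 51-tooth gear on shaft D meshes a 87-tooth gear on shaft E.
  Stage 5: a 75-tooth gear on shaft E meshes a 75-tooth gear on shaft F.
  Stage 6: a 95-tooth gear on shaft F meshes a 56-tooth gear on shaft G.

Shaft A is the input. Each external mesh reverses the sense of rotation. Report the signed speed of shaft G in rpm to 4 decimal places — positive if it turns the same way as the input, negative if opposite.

+1267.2867 rpm (same as input, |ω| = 1267.2867 rpm)

Stage 1 [53T→90T]: ω = 2963.0000×53/90 = 1744.8778 rpm, dir flips to −; running = −1744.8778
Stage 2 [65T→89T]: ω = 1744.8778×65/89 = 1274.3489 rpm, dir flips to +; running = +1274.3489
Stage 3 [66T→66T]: ω = 1274.3489×66/66 = 1274.3489 rpm, dir flips to −; running = −1274.3489
Stage 4 [51T→87T]: ω = 1274.3489×51/87 = 747.0321 rpm, dir flips to +; running = +747.0321
Stage 5 [75T→75T]: ω = 747.0321×75/75 = 747.0321 rpm, dir flips to −; running = −747.0321
Stage 6 [95T→56T]: ω = 747.0321×95/56 = 1267.2867 rpm, dir flips to +; running = +1267.2867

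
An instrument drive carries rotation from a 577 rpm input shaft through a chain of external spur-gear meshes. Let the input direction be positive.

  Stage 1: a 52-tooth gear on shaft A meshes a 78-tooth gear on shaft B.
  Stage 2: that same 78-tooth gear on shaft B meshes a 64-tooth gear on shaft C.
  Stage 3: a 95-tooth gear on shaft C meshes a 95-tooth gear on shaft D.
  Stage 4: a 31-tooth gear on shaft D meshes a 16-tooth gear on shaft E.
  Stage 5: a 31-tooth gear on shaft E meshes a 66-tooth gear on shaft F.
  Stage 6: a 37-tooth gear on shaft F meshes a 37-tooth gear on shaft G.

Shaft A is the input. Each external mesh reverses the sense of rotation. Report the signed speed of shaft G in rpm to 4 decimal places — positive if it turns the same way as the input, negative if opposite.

Stage 1 [52T→78T]: ω = 577.0000×52/78 = 384.6667 rpm, dir flips to −; running = −384.6667
Stage 2 [78T→64T]: ω = 384.6667×78/64 = 468.8125 rpm, dir flips to +; running = +468.8125
Stage 3 [95T→95T]: ω = 468.8125×95/95 = 468.8125 rpm, dir flips to −; running = −468.8125
Stage 4 [31T→16T]: ω = 468.8125×31/16 = 908.3242 rpm, dir flips to +; running = +908.3242
Stage 5 [31T→66T]: ω = 908.3242×31/66 = 426.6371 rpm, dir flips to −; running = −426.6371
Stage 6 [37T→37T]: ω = 426.6371×37/37 = 426.6371 rpm, dir flips to +; running = +426.6371

+426.6371 rpm (same as input, |ω| = 426.6371 rpm)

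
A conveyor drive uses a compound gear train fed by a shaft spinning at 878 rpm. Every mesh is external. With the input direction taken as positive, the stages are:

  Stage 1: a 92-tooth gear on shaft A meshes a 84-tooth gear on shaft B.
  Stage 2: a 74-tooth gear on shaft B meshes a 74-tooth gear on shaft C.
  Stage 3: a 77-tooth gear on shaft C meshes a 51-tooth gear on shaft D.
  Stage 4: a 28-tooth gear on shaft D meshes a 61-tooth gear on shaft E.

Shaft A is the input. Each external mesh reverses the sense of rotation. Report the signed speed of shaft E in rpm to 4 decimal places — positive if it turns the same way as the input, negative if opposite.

+666.4258 rpm (same as input, |ω| = 666.4258 rpm)

Stage 1 [92T→84T]: ω = 878.0000×92/84 = 961.6190 rpm, dir flips to −; running = −961.6190
Stage 2 [74T→74T]: ω = 961.6190×74/74 = 961.6190 rpm, dir flips to +; running = +961.6190
Stage 3 [77T→51T]: ω = 961.6190×77/51 = 1451.8562 rpm, dir flips to −; running = −1451.8562
Stage 4 [28T→61T]: ω = 1451.8562×28/61 = 666.4258 rpm, dir flips to +; running = +666.4258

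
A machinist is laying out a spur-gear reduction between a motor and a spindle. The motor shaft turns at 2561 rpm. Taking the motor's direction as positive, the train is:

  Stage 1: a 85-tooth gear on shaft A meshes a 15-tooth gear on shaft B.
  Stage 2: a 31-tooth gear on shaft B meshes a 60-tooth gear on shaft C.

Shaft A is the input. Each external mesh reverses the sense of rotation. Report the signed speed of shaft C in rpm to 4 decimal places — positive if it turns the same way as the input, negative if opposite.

+7498.0389 rpm (same as input, |ω| = 7498.0389 rpm)

Stage 1 [85T→15T]: ω = 2561.0000×85/15 = 14512.3333 rpm, dir flips to −; running = −14512.3333
Stage 2 [31T→60T]: ω = 14512.3333×31/60 = 7498.0389 rpm, dir flips to +; running = +7498.0389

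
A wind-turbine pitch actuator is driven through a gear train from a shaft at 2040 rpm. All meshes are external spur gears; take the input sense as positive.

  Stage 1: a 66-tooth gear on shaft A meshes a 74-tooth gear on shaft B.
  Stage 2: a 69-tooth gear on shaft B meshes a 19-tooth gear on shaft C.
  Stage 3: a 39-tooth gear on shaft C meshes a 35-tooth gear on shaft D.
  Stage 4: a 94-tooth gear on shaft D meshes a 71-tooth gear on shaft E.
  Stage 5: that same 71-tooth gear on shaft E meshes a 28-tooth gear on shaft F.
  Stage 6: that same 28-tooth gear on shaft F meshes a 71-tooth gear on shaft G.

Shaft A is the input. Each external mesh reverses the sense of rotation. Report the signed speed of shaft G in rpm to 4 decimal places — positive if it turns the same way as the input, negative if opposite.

+9747.7401 rpm (same as input, |ω| = 9747.7401 rpm)

Stage 1 [66T→74T]: ω = 2040.0000×66/74 = 1819.4595 rpm, dir flips to −; running = −1819.4595
Stage 2 [69T→19T]: ω = 1819.4595×69/19 = 6607.5107 rpm, dir flips to +; running = +6607.5107
Stage 3 [39T→35T]: ω = 6607.5107×39/35 = 7362.6547 rpm, dir flips to −; running = −7362.6547
Stage 4 [94T→71T]: ω = 7362.6547×94/71 = 9747.7401 rpm, dir flips to +; running = +9747.7401
Stage 5 [71T→28T]: ω = 9747.7401×71/28 = 24717.4838 rpm, dir flips to −; running = −24717.4838
Stage 6 [28T→71T]: ω = 24717.4838×28/71 = 9747.7401 rpm, dir flips to +; running = +9747.7401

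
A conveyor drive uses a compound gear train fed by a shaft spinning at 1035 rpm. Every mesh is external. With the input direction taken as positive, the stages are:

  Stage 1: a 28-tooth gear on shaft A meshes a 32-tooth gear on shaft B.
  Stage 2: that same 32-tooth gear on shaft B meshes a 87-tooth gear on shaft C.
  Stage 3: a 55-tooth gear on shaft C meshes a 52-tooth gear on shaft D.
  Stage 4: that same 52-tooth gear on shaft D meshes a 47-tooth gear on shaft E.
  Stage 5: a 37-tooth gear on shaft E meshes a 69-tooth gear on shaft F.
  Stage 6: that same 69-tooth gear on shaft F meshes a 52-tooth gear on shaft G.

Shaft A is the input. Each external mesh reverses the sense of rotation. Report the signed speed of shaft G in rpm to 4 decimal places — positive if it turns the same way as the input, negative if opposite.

+277.3590 rpm (same as input, |ω| = 277.3590 rpm)

Stage 1 [28T→32T]: ω = 1035.0000×28/32 = 905.6250 rpm, dir flips to −; running = −905.6250
Stage 2 [32T→87T]: ω = 905.6250×32/87 = 333.1034 rpm, dir flips to +; running = +333.1034
Stage 3 [55T→52T]: ω = 333.1034×55/52 = 352.3210 rpm, dir flips to −; running = −352.3210
Stage 4 [52T→47T]: ω = 352.3210×52/47 = 389.8019 rpm, dir flips to +; running = +389.8019
Stage 5 [37T→69T]: ω = 389.8019×37/69 = 209.0242 rpm, dir flips to −; running = −209.0242
Stage 6 [69T→52T]: ω = 209.0242×69/52 = 277.3590 rpm, dir flips to +; running = +277.3590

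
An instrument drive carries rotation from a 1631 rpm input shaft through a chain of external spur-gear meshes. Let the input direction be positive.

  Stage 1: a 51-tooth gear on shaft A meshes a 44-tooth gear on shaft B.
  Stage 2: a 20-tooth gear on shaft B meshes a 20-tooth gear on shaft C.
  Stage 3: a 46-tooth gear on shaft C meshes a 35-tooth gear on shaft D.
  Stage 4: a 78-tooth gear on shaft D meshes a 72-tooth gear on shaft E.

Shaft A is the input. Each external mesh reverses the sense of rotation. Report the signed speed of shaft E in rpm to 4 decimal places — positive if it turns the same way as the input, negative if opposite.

+2691.6795 rpm (same as input, |ω| = 2691.6795 rpm)

Stage 1 [51T→44T]: ω = 1631.0000×51/44 = 1890.4773 rpm, dir flips to −; running = −1890.4773
Stage 2 [20T→20T]: ω = 1890.4773×20/20 = 1890.4773 rpm, dir flips to +; running = +1890.4773
Stage 3 [46T→35T]: ω = 1890.4773×46/35 = 2484.6273 rpm, dir flips to −; running = −2484.6273
Stage 4 [78T→72T]: ω = 2484.6273×78/72 = 2691.6795 rpm, dir flips to +; running = +2691.6795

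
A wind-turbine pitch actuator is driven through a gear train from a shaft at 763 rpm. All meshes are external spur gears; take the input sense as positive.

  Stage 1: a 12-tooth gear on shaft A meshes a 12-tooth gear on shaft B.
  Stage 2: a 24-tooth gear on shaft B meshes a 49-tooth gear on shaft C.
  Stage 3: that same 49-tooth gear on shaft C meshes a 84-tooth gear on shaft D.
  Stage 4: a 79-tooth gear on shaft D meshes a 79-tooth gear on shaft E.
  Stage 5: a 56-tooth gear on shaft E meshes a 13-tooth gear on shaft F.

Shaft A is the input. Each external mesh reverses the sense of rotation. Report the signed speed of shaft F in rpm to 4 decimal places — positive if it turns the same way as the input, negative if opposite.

-939.0769 rpm (opposite to input, |ω| = 939.0769 rpm)

Stage 1 [12T→12T]: ω = 763.0000×12/12 = 763.0000 rpm, dir flips to −; running = −763.0000
Stage 2 [24T→49T]: ω = 763.0000×24/49 = 373.7143 rpm, dir flips to +; running = +373.7143
Stage 3 [49T→84T]: ω = 373.7143×49/84 = 218.0000 rpm, dir flips to −; running = −218.0000
Stage 4 [79T→79T]: ω = 218.0000×79/79 = 218.0000 rpm, dir flips to +; running = +218.0000
Stage 5 [56T→13T]: ω = 218.0000×56/13 = 939.0769 rpm, dir flips to −; running = −939.0769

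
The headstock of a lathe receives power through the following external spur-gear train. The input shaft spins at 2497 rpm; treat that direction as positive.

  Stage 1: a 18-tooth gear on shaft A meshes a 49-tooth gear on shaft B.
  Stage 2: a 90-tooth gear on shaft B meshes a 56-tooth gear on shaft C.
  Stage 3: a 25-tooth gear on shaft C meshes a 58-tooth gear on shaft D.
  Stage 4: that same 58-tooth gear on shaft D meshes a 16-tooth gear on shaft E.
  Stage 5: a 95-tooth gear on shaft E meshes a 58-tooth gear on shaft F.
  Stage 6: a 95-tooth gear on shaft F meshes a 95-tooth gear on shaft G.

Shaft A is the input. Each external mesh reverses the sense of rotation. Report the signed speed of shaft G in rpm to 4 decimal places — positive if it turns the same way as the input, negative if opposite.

Stage 1 [18T→49T]: ω = 2497.0000×18/49 = 917.2653 rpm, dir flips to −; running = −917.2653
Stage 2 [90T→56T]: ω = 917.2653×90/56 = 1474.1764 rpm, dir flips to +; running = +1474.1764
Stage 3 [25T→58T]: ω = 1474.1764×25/58 = 635.4209 rpm, dir flips to −; running = −635.4209
Stage 4 [58T→16T]: ω = 635.4209×58/16 = 2303.4006 rpm, dir flips to +; running = +2303.4006
Stage 5 [95T→58T]: ω = 2303.4006×95/58 = 3772.8113 rpm, dir flips to −; running = −3772.8113
Stage 6 [95T→95T]: ω = 3772.8113×95/95 = 3772.8113 rpm, dir flips to +; running = +3772.8113

+3772.8113 rpm (same as input, |ω| = 3772.8113 rpm)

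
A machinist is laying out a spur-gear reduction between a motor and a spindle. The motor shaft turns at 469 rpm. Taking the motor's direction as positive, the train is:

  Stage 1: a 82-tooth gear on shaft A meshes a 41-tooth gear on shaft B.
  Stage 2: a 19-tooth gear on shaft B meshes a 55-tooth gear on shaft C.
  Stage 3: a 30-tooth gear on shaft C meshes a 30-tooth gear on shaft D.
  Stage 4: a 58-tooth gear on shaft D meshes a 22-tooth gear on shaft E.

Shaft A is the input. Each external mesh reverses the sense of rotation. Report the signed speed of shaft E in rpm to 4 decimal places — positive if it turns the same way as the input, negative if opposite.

+854.2777 rpm (same as input, |ω| = 854.2777 rpm)

Stage 1 [82T→41T]: ω = 469.0000×82/41 = 938.0000 rpm, dir flips to −; running = −938.0000
Stage 2 [19T→55T]: ω = 938.0000×19/55 = 324.0364 rpm, dir flips to +; running = +324.0364
Stage 3 [30T→30T]: ω = 324.0364×30/30 = 324.0364 rpm, dir flips to −; running = −324.0364
Stage 4 [58T→22T]: ω = 324.0364×58/22 = 854.2777 rpm, dir flips to +; running = +854.2777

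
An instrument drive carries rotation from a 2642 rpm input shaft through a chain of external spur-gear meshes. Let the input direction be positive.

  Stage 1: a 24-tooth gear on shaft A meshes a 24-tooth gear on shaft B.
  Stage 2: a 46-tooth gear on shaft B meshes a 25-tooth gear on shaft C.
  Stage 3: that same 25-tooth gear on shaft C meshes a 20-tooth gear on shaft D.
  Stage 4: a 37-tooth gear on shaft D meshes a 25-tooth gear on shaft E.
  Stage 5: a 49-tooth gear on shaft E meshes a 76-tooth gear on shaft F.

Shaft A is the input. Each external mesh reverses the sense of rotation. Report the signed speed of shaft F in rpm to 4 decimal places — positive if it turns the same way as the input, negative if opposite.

-5798.3557 rpm (opposite to input, |ω| = 5798.3557 rpm)

Stage 1 [24T→24T]: ω = 2642.0000×24/24 = 2642.0000 rpm, dir flips to −; running = −2642.0000
Stage 2 [46T→25T]: ω = 2642.0000×46/25 = 4861.2800 rpm, dir flips to +; running = +4861.2800
Stage 3 [25T→20T]: ω = 4861.2800×25/20 = 6076.6000 rpm, dir flips to −; running = −6076.6000
Stage 4 [37T→25T]: ω = 6076.6000×37/25 = 8993.3680 rpm, dir flips to +; running = +8993.3680
Stage 5 [49T→76T]: ω = 8993.3680×49/76 = 5798.3557 rpm, dir flips to −; running = −5798.3557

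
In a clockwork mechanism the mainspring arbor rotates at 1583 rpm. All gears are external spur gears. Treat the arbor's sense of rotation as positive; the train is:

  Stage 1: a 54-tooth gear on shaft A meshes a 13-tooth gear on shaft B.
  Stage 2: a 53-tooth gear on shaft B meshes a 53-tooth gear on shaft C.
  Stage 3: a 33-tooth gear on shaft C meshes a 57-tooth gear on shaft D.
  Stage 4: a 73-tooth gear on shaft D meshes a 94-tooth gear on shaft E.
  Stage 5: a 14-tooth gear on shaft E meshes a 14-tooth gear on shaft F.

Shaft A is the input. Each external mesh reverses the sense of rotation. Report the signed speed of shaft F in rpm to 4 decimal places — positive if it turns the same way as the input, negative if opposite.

Stage 1 [54T→13T]: ω = 1583.0000×54/13 = 6575.5385 rpm, dir flips to −; running = −6575.5385
Stage 2 [53T→53T]: ω = 6575.5385×53/53 = 6575.5385 rpm, dir flips to +; running = +6575.5385
Stage 3 [33T→57T]: ω = 6575.5385×33/57 = 3806.8907 rpm, dir flips to −; running = −3806.8907
Stage 4 [73T→94T]: ω = 3806.8907×73/94 = 2956.4151 rpm, dir flips to +; running = +2956.4151
Stage 5 [14T→14T]: ω = 2956.4151×14/14 = 2956.4151 rpm, dir flips to −; running = −2956.4151

-2956.4151 rpm (opposite to input, |ω| = 2956.4151 rpm)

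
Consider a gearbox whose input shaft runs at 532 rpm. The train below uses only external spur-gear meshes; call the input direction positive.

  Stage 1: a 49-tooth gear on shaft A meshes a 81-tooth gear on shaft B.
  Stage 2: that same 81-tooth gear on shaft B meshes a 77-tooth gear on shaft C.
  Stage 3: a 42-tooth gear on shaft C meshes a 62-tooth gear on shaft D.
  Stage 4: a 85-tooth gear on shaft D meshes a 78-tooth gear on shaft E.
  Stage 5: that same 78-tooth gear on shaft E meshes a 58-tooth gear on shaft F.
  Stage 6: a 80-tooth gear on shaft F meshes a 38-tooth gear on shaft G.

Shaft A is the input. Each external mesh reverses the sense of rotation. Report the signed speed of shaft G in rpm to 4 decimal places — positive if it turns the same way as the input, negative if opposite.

Stage 1 [49T→81T]: ω = 532.0000×49/81 = 321.8272 rpm, dir flips to −; running = −321.8272
Stage 2 [81T→77T]: ω = 321.8272×81/77 = 338.5455 rpm, dir flips to +; running = +338.5455
Stage 3 [42T→62T]: ω = 338.5455×42/62 = 229.3372 rpm, dir flips to −; running = −229.3372
Stage 4 [85T→78T]: ω = 229.3372×85/78 = 249.9188 rpm, dir flips to +; running = +249.9188
Stage 5 [78T→58T]: ω = 249.9188×78/58 = 336.0977 rpm, dir flips to −; running = −336.0977
Stage 6 [80T→38T]: ω = 336.0977×80/38 = 707.5741 rpm, dir flips to +; running = +707.5741

+707.5741 rpm (same as input, |ω| = 707.5741 rpm)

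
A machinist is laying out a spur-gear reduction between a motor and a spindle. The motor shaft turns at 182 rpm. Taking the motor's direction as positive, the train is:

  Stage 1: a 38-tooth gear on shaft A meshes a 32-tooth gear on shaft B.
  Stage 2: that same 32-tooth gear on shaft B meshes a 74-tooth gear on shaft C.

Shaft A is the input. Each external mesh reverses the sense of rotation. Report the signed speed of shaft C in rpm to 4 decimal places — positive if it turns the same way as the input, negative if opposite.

Stage 1 [38T→32T]: ω = 182.0000×38/32 = 216.1250 rpm, dir flips to −; running = −216.1250
Stage 2 [32T→74T]: ω = 216.1250×32/74 = 93.4595 rpm, dir flips to +; running = +93.4595

+93.4595 rpm (same as input, |ω| = 93.4595 rpm)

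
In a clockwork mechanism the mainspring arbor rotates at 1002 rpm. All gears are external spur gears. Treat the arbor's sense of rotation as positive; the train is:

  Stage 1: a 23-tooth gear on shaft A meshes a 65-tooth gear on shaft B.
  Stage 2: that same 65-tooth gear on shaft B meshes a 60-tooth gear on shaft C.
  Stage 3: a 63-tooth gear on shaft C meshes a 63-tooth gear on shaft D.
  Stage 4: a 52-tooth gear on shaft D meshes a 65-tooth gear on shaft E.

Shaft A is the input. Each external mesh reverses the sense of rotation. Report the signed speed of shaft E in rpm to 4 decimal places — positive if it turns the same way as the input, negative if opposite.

+307.2800 rpm (same as input, |ω| = 307.2800 rpm)

Stage 1 [23T→65T]: ω = 1002.0000×23/65 = 354.5538 rpm, dir flips to −; running = −354.5538
Stage 2 [65T→60T]: ω = 354.5538×65/60 = 384.1000 rpm, dir flips to +; running = +384.1000
Stage 3 [63T→63T]: ω = 384.1000×63/63 = 384.1000 rpm, dir flips to −; running = −384.1000
Stage 4 [52T→65T]: ω = 384.1000×52/65 = 307.2800 rpm, dir flips to +; running = +307.2800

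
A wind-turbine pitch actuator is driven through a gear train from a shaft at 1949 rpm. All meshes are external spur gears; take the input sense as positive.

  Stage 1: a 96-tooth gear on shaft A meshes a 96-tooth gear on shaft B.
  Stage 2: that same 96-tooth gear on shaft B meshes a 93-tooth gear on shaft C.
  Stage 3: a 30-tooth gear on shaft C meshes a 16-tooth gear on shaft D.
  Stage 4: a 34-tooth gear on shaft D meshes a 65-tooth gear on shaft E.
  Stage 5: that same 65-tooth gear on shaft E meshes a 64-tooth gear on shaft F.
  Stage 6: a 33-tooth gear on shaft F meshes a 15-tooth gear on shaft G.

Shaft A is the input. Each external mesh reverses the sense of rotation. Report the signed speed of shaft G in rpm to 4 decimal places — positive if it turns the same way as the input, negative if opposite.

+4408.8266 rpm (same as input, |ω| = 4408.8266 rpm)

Stage 1 [96T→96T]: ω = 1949.0000×96/96 = 1949.0000 rpm, dir flips to −; running = −1949.0000
Stage 2 [96T→93T]: ω = 1949.0000×96/93 = 2011.8710 rpm, dir flips to +; running = +2011.8710
Stage 3 [30T→16T]: ω = 2011.8710×30/16 = 3772.2581 rpm, dir flips to −; running = −3772.2581
Stage 4 [34T→65T]: ω = 3772.2581×34/65 = 1973.1811 rpm, dir flips to +; running = +1973.1811
Stage 5 [65T→64T]: ω = 1973.1811×65/64 = 2004.0121 rpm, dir flips to −; running = −2004.0121
Stage 6 [33T→15T]: ω = 2004.0121×33/15 = 4408.8266 rpm, dir flips to +; running = +4408.8266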